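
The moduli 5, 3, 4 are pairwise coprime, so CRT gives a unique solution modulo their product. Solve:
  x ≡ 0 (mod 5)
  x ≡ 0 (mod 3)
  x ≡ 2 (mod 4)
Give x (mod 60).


Moduli 5, 3, 4 are pairwise coprime; by CRT there is a unique solution modulo M = 5 · 3 · 4 = 60.
Solve pairwise, accumulating the modulus:
  Start with x ≡ 0 (mod 5).
  Combine with x ≡ 0 (mod 3): since gcd(5, 3) = 1, we get a unique residue mod 15.
    Write x = 0 + 5·t and substitute into x ≡ 0 (mod 3): 5·t ≡ 0 − 0 = 0 (mod 3).
    Reduce coefficients mod 3: 2·t ≡ 0 (mod 3).
    The inverse of 2 mod 3 is 2 (since 2·2 = 4 = 1·3 + 1), so t ≡ 2·0 = 0 ≡ 0 (mod 3).
    Then x = 0 + 5·0 = 0, valid modulo lcm(5, 3) = 15: x ≡ 0 (mod 15).
  Combine with x ≡ 2 (mod 4): since gcd(15, 4) = 1, we get a unique residue mod 60.
    Write x = 0 + 15·t and substitute into x ≡ 2 (mod 4): 15·t ≡ 2 − 0 = 2 (mod 4).
    Reduce coefficients mod 4: 3·t ≡ 2 (mod 4).
    The inverse of 3 mod 4 is 3 (since 3·3 = 9 = 2·4 + 1), so t ≡ 3·2 = 6 ≡ 2 (mod 4).
    Then x = 0 + 15·2 = 30, valid modulo lcm(15, 4) = 60: x ≡ 30 (mod 60).
Verify: 30 mod 5 = 0 ✓, 30 mod 3 = 0 ✓, 30 mod 4 = 2 ✓.

x ≡ 30 (mod 60).


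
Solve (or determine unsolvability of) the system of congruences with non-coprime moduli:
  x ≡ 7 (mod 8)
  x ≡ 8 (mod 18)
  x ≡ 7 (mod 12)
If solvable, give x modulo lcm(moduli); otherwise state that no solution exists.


Moduli 8, 18, 12 are not pairwise coprime, so CRT works modulo lcm(m_i) when all pairwise compatibility conditions hold.
Pairwise compatibility: gcd(m_i, m_j) must divide a_i - a_j for every pair.
Merge one congruence at a time:
  Start: x ≡ 7 (mod 8).
  Combine with x ≡ 8 (mod 18): gcd(8, 18) = 2, and 8 - 7 = 1 is NOT divisible by 2.
    ⇒ system is inconsistent (no integer solution).

No solution (the system is inconsistent).


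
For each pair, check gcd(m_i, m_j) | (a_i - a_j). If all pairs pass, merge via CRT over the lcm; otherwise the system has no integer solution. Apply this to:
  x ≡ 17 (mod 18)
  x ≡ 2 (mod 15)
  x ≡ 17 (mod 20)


Moduli 18, 15, 20 are not pairwise coprime, so CRT works modulo lcm(m_i) when all pairwise compatibility conditions hold.
Pairwise compatibility: gcd(m_i, m_j) must divide a_i - a_j for every pair.
Merge one congruence at a time:
  Start: x ≡ 17 (mod 18).
  Combine with x ≡ 2 (mod 15): gcd(18, 15) = 3; 2 - 17 = -15, which IS divisible by 3, so compatible.
    Write x = 17 + 18·t and substitute into x ≡ 2 (mod 15): 18·t ≡ 2 − 17 = -15 (mod 15).
    Divide the congruence (and modulus) by g = 3: 6·t ≡ -5 (mod 5).
    Reduce coefficients mod 5: 1·t ≡ 0 (mod 5).
    So t ≡ 0 (mod 5).
    Then x = 17 + 18·0 = 17, valid modulo lcm(18, 15) = 90: x ≡ 17 (mod 90).
  Combine with x ≡ 17 (mod 20): gcd(90, 20) = 10; 17 - 17 = 0, which IS divisible by 10, so compatible.
    Write x = 17 + 90·t and substitute into x ≡ 17 (mod 20): 90·t ≡ 17 − 17 = 0 (mod 20).
    Divide the congruence (and modulus) by g = 10: 9·t ≡ 0 (mod 2).
    Reduce coefficients mod 2: 1·t ≡ 0 (mod 2).
    So t ≡ 0 (mod 2).
    Then x = 17 + 90·0 = 17, valid modulo lcm(90, 20) = 180: x ≡ 17 (mod 180).
Verify: 17 mod 18 = 17, 17 mod 15 = 2, 17 mod 20 = 17.

x ≡ 17 (mod 180).


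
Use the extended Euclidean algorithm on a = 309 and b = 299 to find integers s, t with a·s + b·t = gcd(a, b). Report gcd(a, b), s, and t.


Euclidean algorithm on (309, 299) — divide until remainder is 0:
  309 = 1 · 299 + 10
  299 = 29 · 10 + 9
  10 = 1 · 9 + 1
  9 = 9 · 1 + 0
gcd(309, 299) = 1.
Track Bezout coefficients alongside the remainders: start with r₀ = 309 = a·1 + b·0 (s = 1, t = 0) and r₁ = 299 = a·0 + b·1 (s = 0, t = 1); each new remainder r_{k+1} = r_{k-1} − q_k·r_k inherits s_{k+1} = s_{k-1} − q_k·s_k, t_{k+1} = t_{k-1} − q_k·t_k, so r_k = a·s_k + b·t_k at every step:
  q = 1: r = 10, s = 1 − 1·0 = 1, t = 0 − 1·1 = -1  (check: 309·1 + 299·(-1) = 10)
  q = 29: r = 9, s = 0 − 29·1 = -29, t = 1 − 29·(-1) = 30  (check: 309·(-29) + 299·30 = 9)
  q = 1: r = 1, s = 1 − 1·(-29) = 30, t = -1 − 1·30 = -31  (check: 309·30 + 299·(-31) = 1)
The row with r = 1 (the gcd) gives the Bezout coefficients s = 30, t = -31.
Result: 309 · (30) + 299 · (-31) = 1.

gcd(309, 299) = 1; s = 30, t = -31 (check: 309·30 + 299·(-31) = 1).


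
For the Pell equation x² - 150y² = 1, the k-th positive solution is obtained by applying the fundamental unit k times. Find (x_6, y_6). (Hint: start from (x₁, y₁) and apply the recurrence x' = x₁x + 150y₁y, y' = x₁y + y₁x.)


Step 1: Find the fundamental solution (x₁, y₁) of x² - 150y² = 1.
  Expand √150 as a continued fraction. a₀ = ⌊√150⌋ = 12; iterate m_{k+1} = d_k·a_k − m_k, d_{k+1} = (150 − m_{k+1}²)/d_k, a_{k+1} = ⌊(a₀ + m_{k+1})/d_{k+1}⌋ (starting m₀ = 0, d₀ = 1), with convergents p_k = a_k·p_{k-1} + p_{k-2}, q_k = a_k·q_{k-1} + q_{k-2} (p₋₁ = 1, q₋₁ = 0):
  k = 0: a₀ = 12; p₀/q₀ = 12/1; p₀² − 150·q₀² = 144 − 150 = -6.
  k = 1: m = 12, d = 6, a = ⌊(12 + 12)/6⌋ = 4; p/q = (4·12 + 1)/(4·1 + 0) = 49/4; p² − 150·q² = 2401 − 2400 = 1.
  The first convergent with p² − 150·q² = 1 gives the fundamental solution (x₁, y₁) = (49, 4).
Step 2: Apply the recurrence (x_{n+1}, y_{n+1}) = (x₁x_n + 150y₁y_n, x₁y_n + y₁x_n) repeatedly.
  From (x_1, y_1) = (49, 4): x_2 = 49·49 + 150·4·4 = 4801; y_2 = 49·4 + 4·49 = 392.
  From (x_2, y_2) = (4801, 392): x_3 = 49·4801 + 150·4·392 = 470449; y_3 = 49·392 + 4·4801 = 38412.
  From (x_3, y_3) = (470449, 38412): x_4 = 49·470449 + 150·4·38412 = 46099201; y_4 = 49·38412 + 4·470449 = 3763984.
  From (x_4, y_4) = (46099201, 3763984): x_5 = 49·46099201 + 150·4·3763984 = 4517251249; y_5 = 49·3763984 + 4·46099201 = 368832020.
  From (x_5, y_5) = (4517251249, 368832020): x_6 = 49·4517251249 + 150·4·368832020 = 442644523201; y_6 = 49·368832020 + 4·4517251249 = 36141773976.
Step 3: Verify x_6² - 150·y_6² = 195934173919840627286401 - 195934173919840627286400 = 1 (should be 1). ✓

(x_1, y_1) = (49, 4); (x_6, y_6) = (442644523201, 36141773976).


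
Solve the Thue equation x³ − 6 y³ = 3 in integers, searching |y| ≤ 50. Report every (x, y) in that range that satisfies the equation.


The equation is x³ - 6y³ = 3. For fixed y, x³ = 6·y³ + 3, so a solution requires the RHS to be a perfect cube.
Strategy: iterate y from -50 to 50, compute RHS = 6·y³ + 3, and check whether it is a (positive or negative) perfect cube.
Check small values of y:
  y = 0: RHS = 3 is not a perfect cube.
  y = 1: RHS = 9 is not a perfect cube.
  y = -1: RHS = -3 is not a perfect cube.
  y = 2: RHS = 51 is not a perfect cube.
  y = -2: RHS = -45 is not a perfect cube.
  y = 3: RHS = 165 is not a perfect cube.
  y = -3: RHS = -159 is not a perfect cube.
Continuing the search up to |y| = 50 finds no solutions either.
No (x, y) in the scanned range satisfies the equation.

No integer solutions with |y| ≤ 50.


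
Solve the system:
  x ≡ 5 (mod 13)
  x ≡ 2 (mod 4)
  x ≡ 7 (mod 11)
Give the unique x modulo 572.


Moduli 13, 4, 11 are pairwise coprime; by CRT there is a unique solution modulo M = 13 · 4 · 11 = 572.
Solve pairwise, accumulating the modulus:
  Start with x ≡ 5 (mod 13).
  Combine with x ≡ 2 (mod 4): since gcd(13, 4) = 1, we get a unique residue mod 52.
    Write x = 5 + 13·t and substitute into x ≡ 2 (mod 4): 13·t ≡ 2 − 5 = -3 (mod 4).
    Reduce coefficients mod 4: 1·t ≡ 1 (mod 4).
    So t ≡ 1 (mod 4).
    Then x = 5 + 13·1 = 18, valid modulo lcm(13, 4) = 52: x ≡ 18 (mod 52).
  Combine with x ≡ 7 (mod 11): since gcd(52, 11) = 1, we get a unique residue mod 572.
    Write x = 18 + 52·t and substitute into x ≡ 7 (mod 11): 52·t ≡ 7 − 18 = -11 (mod 11).
    Reduce coefficients mod 11: 8·t ≡ 0 (mod 11).
    The inverse of 8 mod 11 is 7 (since 8·7 = 56 = 5·11 + 1), so t ≡ 7·0 = 0 ≡ 0 (mod 11).
    Then x = 18 + 52·0 = 18, valid modulo lcm(52, 11) = 572: x ≡ 18 (mod 572).
Verify: 18 mod 13 = 5 ✓, 18 mod 4 = 2 ✓, 18 mod 11 = 7 ✓.

x ≡ 18 (mod 572).


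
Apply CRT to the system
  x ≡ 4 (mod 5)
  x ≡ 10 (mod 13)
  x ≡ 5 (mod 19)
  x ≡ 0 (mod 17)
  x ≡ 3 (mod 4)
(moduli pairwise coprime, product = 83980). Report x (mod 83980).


Product of moduli M = 5 · 13 · 19 · 17 · 4 = 83980.
Merge one congruence at a time:
  Start: x ≡ 4 (mod 5).
  Combine with x ≡ 10 (mod 13); new modulus lcm = 65.
    Write x = 4 + 5·t and substitute into x ≡ 10 (mod 13): 5·t ≡ 10 − 4 = 6 (mod 13).
    The inverse of 5 mod 13 is 8 (since 5·8 = 40 = 3·13 + 1), so t ≡ 8·6 = 48 ≡ 9 (mod 13).
    Then x = 4 + 5·9 = 49, valid modulo lcm(5, 13) = 65: x ≡ 49 (mod 65).
  Combine with x ≡ 5 (mod 19); new modulus lcm = 1235.
    Write x = 49 + 65·t and substitute into x ≡ 5 (mod 19): 65·t ≡ 5 − 49 = -44 (mod 19).
    Reduce coefficients mod 19: 8·t ≡ 13 (mod 19).
    The inverse of 8 mod 19 is 12 (since 8·12 = 96 = 5·19 + 1), so t ≡ 12·13 = 156 ≡ 4 (mod 19).
    Then x = 49 + 65·4 = 309, valid modulo lcm(65, 19) = 1235: x ≡ 309 (mod 1235).
  Combine with x ≡ 0 (mod 17); new modulus lcm = 20995.
    Write x = 309 + 1235·t and substitute into x ≡ 0 (mod 17): 1235·t ≡ 0 − 309 = -309 (mod 17).
    Reduce coefficients mod 17: 11·t ≡ 14 (mod 17).
    The inverse of 11 mod 17 is 14 (since 11·14 = 154 = 9·17 + 1), so t ≡ 14·14 = 196 ≡ 9 (mod 17).
    Then x = 309 + 1235·9 = 11424, valid modulo lcm(1235, 17) = 20995: x ≡ 11424 (mod 20995).
  Combine with x ≡ 3 (mod 4); new modulus lcm = 83980.
    Write x = 11424 + 20995·t and substitute into x ≡ 3 (mod 4): 20995·t ≡ 3 − 11424 = -11421 (mod 4).
    Reduce coefficients mod 4: 3·t ≡ 3 (mod 4).
    The inverse of 3 mod 4 is 3 (since 3·3 = 9 = 2·4 + 1), so t ≡ 3·3 = 9 ≡ 1 (mod 4).
    Then x = 11424 + 20995·1 = 32419, valid modulo lcm(20995, 4) = 83980: x ≡ 32419 (mod 83980).
Verify against each original: 32419 mod 5 = 4, 32419 mod 13 = 10, 32419 mod 19 = 5, 32419 mod 17 = 0, 32419 mod 4 = 3.

x ≡ 32419 (mod 83980).


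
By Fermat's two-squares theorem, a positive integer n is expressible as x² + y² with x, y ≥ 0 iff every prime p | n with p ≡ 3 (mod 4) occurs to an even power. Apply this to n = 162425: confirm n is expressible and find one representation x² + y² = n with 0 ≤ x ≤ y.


Step 1: Factor n = 162425 = 5^2 · 73 · 89.
Step 2: Check the mod-4 condition on each prime factor: 5 ≡ 1 (mod 4), exponent 2; 73 ≡ 1 (mod 4), exponent 1; 89 ≡ 1 (mod 4), exponent 1.
All primes ≡ 3 (mod 4) appear to even exponent (or don't appear), so by the two-squares theorem n IS expressible as a sum of two squares.
Step 3: Build a representation. Group n = k² · m with k = 5 and m = 73 · 89 = 6497 (a product of primes ≡ 1 (mod 4)); a representation of m scales to one of n via (k·x)² + (k·y)² = k²(x² + y²). Each prime p ≡ 1 (mod 4) is itself a sum of two squares; find a² by testing p − a² for a perfect square:
  73: 73 − 1² = 72, 73 − 2² = 69, 73 − 3² = 64 = 8² ⇒ 73 = 3² + 8².
  89: 89 − 1² = 88, 89 − 2² = 85, 89 − 3² = 80, 89 − 4² = 73, 89 − 5² = 64 = 8² ⇒ 89 = 5² + 8².
  Combine using the Brahmagupta–Fibonacci identity (a² + b²)(c² + d²) = (ac − bd)² + (ad + bc)² = (ac + bd)² + (ad − bc)²:
  73 · 89 = 6497: from (3² + 8²)(5² + 8²), take (3·5 − 8·8, 3·8 + 8·5) = (15 − 64, 24 + 40) = (-49, 64); dropping signs (only squares matter) gives (49, 64); check 49² + 64² = 2401 + 4096 = 6497 ✓.
  Scale by k = 5: (5·49, 5·64) = (245, 320).
Step 4: Order so x ≤ y and verify: 245² + 320² = 60025 + 102400 = 162425 = n. ✓

n = 162425 = 245² + 320² (one valid representation with x ≤ y).


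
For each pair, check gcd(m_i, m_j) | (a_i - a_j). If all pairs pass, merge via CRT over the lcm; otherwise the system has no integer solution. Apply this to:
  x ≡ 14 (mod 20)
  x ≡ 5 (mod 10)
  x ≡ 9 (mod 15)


Moduli 20, 10, 15 are not pairwise coprime, so CRT works modulo lcm(m_i) when all pairwise compatibility conditions hold.
Pairwise compatibility: gcd(m_i, m_j) must divide a_i - a_j for every pair.
Merge one congruence at a time:
  Start: x ≡ 14 (mod 20).
  Combine with x ≡ 5 (mod 10): gcd(20, 10) = 10, and 5 - 14 = -9 is NOT divisible by 10.
    ⇒ system is inconsistent (no integer solution).

No solution (the system is inconsistent).


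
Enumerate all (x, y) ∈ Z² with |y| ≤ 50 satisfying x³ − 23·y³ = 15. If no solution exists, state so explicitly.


The equation is x³ - 23y³ = 15. For fixed y, x³ = 23·y³ + 15, so a solution requires the RHS to be a perfect cube.
Strategy: iterate y from -50 to 50, compute RHS = 23·y³ + 15, and check whether it is a (positive or negative) perfect cube.
Check small values of y:
  y = 0: RHS = 15 is not a perfect cube.
  y = 1: RHS = 38 is not a perfect cube.
  y = -1: RHS = -8 = (-2)³ ⇒ x = -2 works.
  y = 2: RHS = 199 is not a perfect cube.
  y = -2: RHS = -169 is not a perfect cube.
  y = 3: RHS = 636 is not a perfect cube.
  y = -3: RHS = -606 is not a perfect cube.
Continuing the search up to |y| = 50 finds no further solutions beyond those listed.
Collected solutions: (-2, -1).

Solutions (with |y| ≤ 50): (-2, -1).


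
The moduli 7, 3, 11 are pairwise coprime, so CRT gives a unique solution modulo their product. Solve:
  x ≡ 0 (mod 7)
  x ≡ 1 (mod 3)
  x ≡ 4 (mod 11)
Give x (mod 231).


Moduli 7, 3, 11 are pairwise coprime; by CRT there is a unique solution modulo M = 7 · 3 · 11 = 231.
Solve pairwise, accumulating the modulus:
  Start with x ≡ 0 (mod 7).
  Combine with x ≡ 1 (mod 3): since gcd(7, 3) = 1, we get a unique residue mod 21.
    Write x = 0 + 7·t and substitute into x ≡ 1 (mod 3): 7·t ≡ 1 − 0 = 1 (mod 3).
    Reduce coefficients mod 3: 1·t ≡ 1 (mod 3).
    So t ≡ 1 (mod 3).
    Then x = 0 + 7·1 = 7, valid modulo lcm(7, 3) = 21: x ≡ 7 (mod 21).
  Combine with x ≡ 4 (mod 11): since gcd(21, 11) = 1, we get a unique residue mod 231.
    Write x = 7 + 21·t and substitute into x ≡ 4 (mod 11): 21·t ≡ 4 − 7 = -3 (mod 11).
    Reduce coefficients mod 11: 10·t ≡ 8 (mod 11).
    The inverse of 10 mod 11 is 10 (since 10·10 = 100 = 9·11 + 1), so t ≡ 10·8 = 80 ≡ 3 (mod 11).
    Then x = 7 + 21·3 = 70, valid modulo lcm(21, 11) = 231: x ≡ 70 (mod 231).
Verify: 70 mod 7 = 0 ✓, 70 mod 3 = 1 ✓, 70 mod 11 = 4 ✓.

x ≡ 70 (mod 231).


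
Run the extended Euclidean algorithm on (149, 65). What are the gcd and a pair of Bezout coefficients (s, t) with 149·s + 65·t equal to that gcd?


Euclidean algorithm on (149, 65) — divide until remainder is 0:
  149 = 2 · 65 + 19
  65 = 3 · 19 + 8
  19 = 2 · 8 + 3
  8 = 2 · 3 + 2
  3 = 1 · 2 + 1
  2 = 2 · 1 + 0
gcd(149, 65) = 1.
Track Bezout coefficients alongside the remainders: start with r₀ = 149 = a·1 + b·0 (s = 1, t = 0) and r₁ = 65 = a·0 + b·1 (s = 0, t = 1); each new remainder r_{k+1} = r_{k-1} − q_k·r_k inherits s_{k+1} = s_{k-1} − q_k·s_k, t_{k+1} = t_{k-1} − q_k·t_k, so r_k = a·s_k + b·t_k at every step:
  q = 2: r = 19, s = 1 − 2·0 = 1, t = 0 − 2·1 = -2  (check: 149·1 + 65·(-2) = 19)
  q = 3: r = 8, s = 0 − 3·1 = -3, t = 1 − 3·(-2) = 7  (check: 149·(-3) + 65·7 = 8)
  q = 2: r = 3, s = 1 − 2·(-3) = 7, t = -2 − 2·7 = -16  (check: 149·7 + 65·(-16) = 3)
  q = 2: r = 2, s = -3 − 2·7 = -17, t = 7 − 2·(-16) = 39  (check: 149·(-17) + 65·39 = 2)
  q = 1: r = 1, s = 7 − 1·(-17) = 24, t = -16 − 1·39 = -55  (check: 149·24 + 65·(-55) = 1)
The row with r = 1 (the gcd) gives the Bezout coefficients s = 24, t = -55.
Result: 149 · (24) + 65 · (-55) = 1.

gcd(149, 65) = 1; s = 24, t = -55 (check: 149·24 + 65·(-55) = 1).


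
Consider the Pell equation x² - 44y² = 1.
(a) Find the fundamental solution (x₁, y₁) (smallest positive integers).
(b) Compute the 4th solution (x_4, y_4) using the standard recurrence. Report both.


Step 1: Find the fundamental solution (x₁, y₁) of x² - 44y² = 1.
  Expand √44 as a continued fraction. a₀ = ⌊√44⌋ = 6; iterate m_{k+1} = d_k·a_k − m_k, d_{k+1} = (44 − m_{k+1}²)/d_k, a_{k+1} = ⌊(a₀ + m_{k+1})/d_{k+1}⌋ (starting m₀ = 0, d₀ = 1), with convergents p_k = a_k·p_{k-1} + p_{k-2}, q_k = a_k·q_{k-1} + q_{k-2} (p₋₁ = 1, q₋₁ = 0):
  k = 0: a₀ = 6; p₀/q₀ = 6/1; p₀² − 44·q₀² = 36 − 44 = -8.
  k = 1: m = 6, d = 8, a = ⌊(6 + 6)/8⌋ = 1; p/q = (1·6 + 1)/(1·1 + 0) = 7/1; p² − 44·q² = 49 − 44 = 5.
  k = 2: m = 2, d = 5, a = ⌊(6 + 2)/5⌋ = 1; p/q = (1·7 + 6)/(1·1 + 1) = 13/2; p² − 44·q² = 169 − 176 = -7.
  k = 3: m = 3, d = 7, a = ⌊(6 + 3)/7⌋ = 1; p/q = (1·13 + 7)/(1·2 + 1) = 20/3; p² − 44·q² = 400 − 396 = 4.
  k = 4: m = 4, d = 4, a = ⌊(6 + 4)/4⌋ = 2; p/q = (2·20 + 13)/(2·3 + 2) = 53/8; p² − 44·q² = 2809 − 2816 = -7.
  k = 5: m = 4, d = 7, a = ⌊(6 + 4)/7⌋ = 1; p/q = (1·53 + 20)/(1·8 + 3) = 73/11; p² − 44·q² = 5329 − 5324 = 5.
  k = 6: m = 3, d = 5, a = ⌊(6 + 3)/5⌋ = 1; p/q = (1·73 + 53)/(1·11 + 8) = 126/19; p² − 44·q² = 15876 − 15884 = -8.
  k = 7: m = 2, d = 8, a = ⌊(6 + 2)/8⌋ = 1; p/q = (1·126 + 73)/(1·19 + 11) = 199/30; p² − 44·q² = 39601 − 39600 = 1.
  The first convergent with p² − 44·q² = 1 gives the fundamental solution (x₁, y₁) = (199, 30).
Step 2: Apply the recurrence (x_{n+1}, y_{n+1}) = (x₁x_n + 44y₁y_n, x₁y_n + y₁x_n) repeatedly.
  From (x_1, y_1) = (199, 30): x_2 = 199·199 + 44·30·30 = 79201; y_2 = 199·30 + 30·199 = 11940.
  From (x_2, y_2) = (79201, 11940): x_3 = 199·79201 + 44·30·11940 = 31521799; y_3 = 199·11940 + 30·79201 = 4752090.
  From (x_3, y_3) = (31521799, 4752090): x_4 = 199·31521799 + 44·30·4752090 = 12545596801; y_4 = 199·4752090 + 30·31521799 = 1891319880.
Step 3: Verify x_4² - 44·y_4² = 157391999093261433601 - 157391999093261433600 = 1 (should be 1). ✓

(x_1, y_1) = (199, 30); (x_4, y_4) = (12545596801, 1891319880).


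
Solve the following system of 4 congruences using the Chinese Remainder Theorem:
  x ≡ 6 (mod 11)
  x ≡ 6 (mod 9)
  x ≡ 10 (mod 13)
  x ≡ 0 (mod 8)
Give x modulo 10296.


Product of moduli M = 11 · 9 · 13 · 8 = 10296.
Merge one congruence at a time:
  Start: x ≡ 6 (mod 11).
  Combine with x ≡ 6 (mod 9); new modulus lcm = 99.
    Write x = 6 + 11·t and substitute into x ≡ 6 (mod 9): 11·t ≡ 6 − 6 = 0 (mod 9).
    Reduce coefficients mod 9: 2·t ≡ 0 (mod 9).
    The inverse of 2 mod 9 is 5 (since 2·5 = 10 = 1·9 + 1), so t ≡ 5·0 = 0 ≡ 0 (mod 9).
    Then x = 6 + 11·0 = 6, valid modulo lcm(11, 9) = 99: x ≡ 6 (mod 99).
  Combine with x ≡ 10 (mod 13); new modulus lcm = 1287.
    Write x = 6 + 99·t and substitute into x ≡ 10 (mod 13): 99·t ≡ 10 − 6 = 4 (mod 13).
    Reduce coefficients mod 13: 8·t ≡ 4 (mod 13).
    The inverse of 8 mod 13 is 5 (since 8·5 = 40 = 3·13 + 1), so t ≡ 5·4 = 20 ≡ 7 (mod 13).
    Then x = 6 + 99·7 = 699, valid modulo lcm(99, 13) = 1287: x ≡ 699 (mod 1287).
  Combine with x ≡ 0 (mod 8); new modulus lcm = 10296.
    Write x = 699 + 1287·t and substitute into x ≡ 0 (mod 8): 1287·t ≡ 0 − 699 = -699 (mod 8).
    Reduce coefficients mod 8: 7·t ≡ 5 (mod 8).
    The inverse of 7 mod 8 is 7 (since 7·7 = 49 = 6·8 + 1), so t ≡ 7·5 = 35 ≡ 3 (mod 8).
    Then x = 699 + 1287·3 = 4560, valid modulo lcm(1287, 8) = 10296: x ≡ 4560 (mod 10296).
Verify against each original: 4560 mod 11 = 6, 4560 mod 9 = 6, 4560 mod 13 = 10, 4560 mod 8 = 0.

x ≡ 4560 (mod 10296).


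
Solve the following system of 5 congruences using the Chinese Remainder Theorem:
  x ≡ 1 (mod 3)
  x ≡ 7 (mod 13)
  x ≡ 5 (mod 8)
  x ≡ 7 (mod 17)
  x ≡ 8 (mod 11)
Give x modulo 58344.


Product of moduli M = 3 · 13 · 8 · 17 · 11 = 58344.
Merge one congruence at a time:
  Start: x ≡ 1 (mod 3).
  Combine with x ≡ 7 (mod 13); new modulus lcm = 39.
    Write x = 1 + 3·t and substitute into x ≡ 7 (mod 13): 3·t ≡ 7 − 1 = 6 (mod 13).
    The inverse of 3 mod 13 is 9 (since 3·9 = 27 = 2·13 + 1), so t ≡ 9·6 = 54 ≡ 2 (mod 13).
    Then x = 1 + 3·2 = 7, valid modulo lcm(3, 13) = 39: x ≡ 7 (mod 39).
  Combine with x ≡ 5 (mod 8); new modulus lcm = 312.
    Write x = 7 + 39·t and substitute into x ≡ 5 (mod 8): 39·t ≡ 5 − 7 = -2 (mod 8).
    Reduce coefficients mod 8: 7·t ≡ 6 (mod 8).
    The inverse of 7 mod 8 is 7 (since 7·7 = 49 = 6·8 + 1), so t ≡ 7·6 = 42 ≡ 2 (mod 8).
    Then x = 7 + 39·2 = 85, valid modulo lcm(39, 8) = 312: x ≡ 85 (mod 312).
  Combine with x ≡ 7 (mod 17); new modulus lcm = 5304.
    Write x = 85 + 312·t and substitute into x ≡ 7 (mod 17): 312·t ≡ 7 − 85 = -78 (mod 17).
    Reduce coefficients mod 17: 6·t ≡ 7 (mod 17).
    The inverse of 6 mod 17 is 3 (since 6·3 = 18 = 1·17 + 1), so t ≡ 3·7 = 21 ≡ 4 (mod 17).
    Then x = 85 + 312·4 = 1333, valid modulo lcm(312, 17) = 5304: x ≡ 1333 (mod 5304).
  Combine with x ≡ 8 (mod 11); new modulus lcm = 58344.
    Write x = 1333 + 5304·t and substitute into x ≡ 8 (mod 11): 5304·t ≡ 8 − 1333 = -1325 (mod 11).
    Reduce coefficients mod 11: 2·t ≡ 6 (mod 11).
    The inverse of 2 mod 11 is 6 (since 2·6 = 12 = 1·11 + 1), so t ≡ 6·6 = 36 ≡ 3 (mod 11).
    Then x = 1333 + 5304·3 = 17245, valid modulo lcm(5304, 11) = 58344: x ≡ 17245 (mod 58344).
Verify against each original: 17245 mod 3 = 1, 17245 mod 13 = 7, 17245 mod 8 = 5, 17245 mod 17 = 7, 17245 mod 11 = 8.

x ≡ 17245 (mod 58344).


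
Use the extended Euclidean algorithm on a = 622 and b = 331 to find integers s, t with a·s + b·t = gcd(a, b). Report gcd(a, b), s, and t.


Euclidean algorithm on (622, 331) — divide until remainder is 0:
  622 = 1 · 331 + 291
  331 = 1 · 291 + 40
  291 = 7 · 40 + 11
  40 = 3 · 11 + 7
  11 = 1 · 7 + 4
  7 = 1 · 4 + 3
  4 = 1 · 3 + 1
  3 = 3 · 1 + 0
gcd(622, 331) = 1.
Track Bezout coefficients alongside the remainders: start with r₀ = 622 = a·1 + b·0 (s = 1, t = 0) and r₁ = 331 = a·0 + b·1 (s = 0, t = 1); each new remainder r_{k+1} = r_{k-1} − q_k·r_k inherits s_{k+1} = s_{k-1} − q_k·s_k, t_{k+1} = t_{k-1} − q_k·t_k, so r_k = a·s_k + b·t_k at every step:
  q = 1: r = 291, s = 1 − 1·0 = 1, t = 0 − 1·1 = -1  (check: 622·1 + 331·(-1) = 291)
  q = 1: r = 40, s = 0 − 1·1 = -1, t = 1 − 1·(-1) = 2  (check: 622·(-1) + 331·2 = 40)
  q = 7: r = 11, s = 1 − 7·(-1) = 8, t = -1 − 7·2 = -15  (check: 622·8 + 331·(-15) = 11)
  q = 3: r = 7, s = -1 − 3·8 = -25, t = 2 − 3·(-15) = 47  (check: 622·(-25) + 331·47 = 7)
  q = 1: r = 4, s = 8 − 1·(-25) = 33, t = -15 − 1·47 = -62  (check: 622·33 + 331·(-62) = 4)
  q = 1: r = 3, s = -25 − 1·33 = -58, t = 47 − 1·(-62) = 109  (check: 622·(-58) + 331·109 = 3)
  q = 1: r = 1, s = 33 − 1·(-58) = 91, t = -62 − 1·109 = -171  (check: 622·91 + 331·(-171) = 1)
The row with r = 1 (the gcd) gives the Bezout coefficients s = 91, t = -171.
Result: 622 · (91) + 331 · (-171) = 1.

gcd(622, 331) = 1; s = 91, t = -171 (check: 622·91 + 331·(-171) = 1).


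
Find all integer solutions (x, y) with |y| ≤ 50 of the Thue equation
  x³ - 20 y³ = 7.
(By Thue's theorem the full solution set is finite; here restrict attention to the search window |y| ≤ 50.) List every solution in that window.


The equation is x³ - 20y³ = 7. For fixed y, x³ = 20·y³ + 7, so a solution requires the RHS to be a perfect cube.
Strategy: iterate y from -50 to 50, compute RHS = 20·y³ + 7, and check whether it is a (positive or negative) perfect cube.
Check small values of y:
  y = 0: RHS = 7 is not a perfect cube.
  y = 1: RHS = 27 = (3)³ ⇒ x = 3 works.
  y = -1: RHS = -13 is not a perfect cube.
  y = 2: RHS = 167 is not a perfect cube.
  y = -2: RHS = -153 is not a perfect cube.
  y = 3: RHS = 547 is not a perfect cube.
  y = -3: RHS = -533 is not a perfect cube.
Continuing the search up to |y| = 50 finds no further solutions beyond those listed.
Collected solutions: (3, 1).

Solutions (with |y| ≤ 50): (3, 1).


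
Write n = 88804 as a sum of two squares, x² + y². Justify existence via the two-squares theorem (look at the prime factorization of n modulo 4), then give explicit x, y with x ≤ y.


Step 1: Factor n = 88804 = 2^2 · 149^2.
Step 2: Check the mod-4 condition on each prime factor: 2 = 2 (special); 149 ≡ 1 (mod 4), exponent 2.
All primes ≡ 3 (mod 4) appear to even exponent (or don't appear), so by the two-squares theorem n IS expressible as a sum of two squares.
Step 3: Build a representation. Group n = k² · m with k = 2 and m = 149 · 149 = 22201 (a product of primes ≡ 1 (mod 4)); a representation of m scales to one of n via (k·x)² + (k·y)² = k²(x² + y²). Each prime p ≡ 1 (mod 4) is itself a sum of two squares; find a² by testing p − a² for a perfect square:
  149: 149 − 1² = 148, 149 − 2² = 145, 149 − 3² = 140, 149 − 4² = 133, 149 − 5² = 124, 149 − 6² = 113, 149 − 7² = 100 = 10² ⇒ 149 = 7² + 10².
  Combine using the Brahmagupta–Fibonacci identity (a² + b²)(c² + d²) = (ac − bd)² + (ad + bc)² = (ac + bd)² + (ad − bc)²:
  149 · 149 = 22201: from (7² + 10²)(7² + 10²), take (7·7 − 10·10, 7·10 + 10·7) = (49 − 100, 70 + 70) = (-51, 140); dropping signs (only squares matter) gives (51, 140); check 51² + 140² = 2601 + 19600 = 22201 ✓.
  Scale by k = 2: (2·51, 2·140) = (102, 280).
Step 4: Order so x ≤ y and verify: 102² + 280² = 10404 + 78400 = 88804 = n. ✓

n = 88804 = 102² + 280² (one valid representation with x ≤ y).


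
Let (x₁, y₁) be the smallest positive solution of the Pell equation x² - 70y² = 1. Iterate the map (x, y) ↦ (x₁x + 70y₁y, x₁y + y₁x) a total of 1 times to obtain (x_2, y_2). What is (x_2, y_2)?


Step 1: Find the fundamental solution (x₁, y₁) of x² - 70y² = 1.
  Expand √70 as a continued fraction. a₀ = ⌊√70⌋ = 8; iterate m_{k+1} = d_k·a_k − m_k, d_{k+1} = (70 − m_{k+1}²)/d_k, a_{k+1} = ⌊(a₀ + m_{k+1})/d_{k+1}⌋ (starting m₀ = 0, d₀ = 1), with convergents p_k = a_k·p_{k-1} + p_{k-2}, q_k = a_k·q_{k-1} + q_{k-2} (p₋₁ = 1, q₋₁ = 0):
  k = 0: a₀ = 8; p₀/q₀ = 8/1; p₀² − 70·q₀² = 64 − 70 = -6.
  k = 1: m = 8, d = 6, a = ⌊(8 + 8)/6⌋ = 2; p/q = (2·8 + 1)/(2·1 + 0) = 17/2; p² − 70·q² = 289 − 280 = 9.
  k = 2: m = 4, d = 9, a = ⌊(8 + 4)/9⌋ = 1; p/q = (1·17 + 8)/(1·2 + 1) = 25/3; p² − 70·q² = 625 − 630 = -5.
  k = 3: m = 5, d = 5, a = ⌊(8 + 5)/5⌋ = 2; p/q = (2·25 + 17)/(2·3 + 2) = 67/8; p² − 70·q² = 4489 − 4480 = 9.
  k = 4: m = 5, d = 9, a = ⌊(8 + 5)/9⌋ = 1; p/q = (1·67 + 25)/(1·8 + 3) = 92/11; p² − 70·q² = 8464 − 8470 = -6.
  k = 5: m = 4, d = 6, a = ⌊(8 + 4)/6⌋ = 2; p/q = (2·92 + 67)/(2·11 + 8) = 251/30; p² − 70·q² = 63001 − 63000 = 1.
  The first convergent with p² − 70·q² = 1 gives the fundamental solution (x₁, y₁) = (251, 30).
Step 2: Apply the recurrence (x_{n+1}, y_{n+1}) = (x₁x_n + 70y₁y_n, x₁y_n + y₁x_n) repeatedly.
  From (x_1, y_1) = (251, 30): x_2 = 251·251 + 70·30·30 = 126001; y_2 = 251·30 + 30·251 = 15060.
Step 3: Verify x_2² - 70·y_2² = 15876252001 - 15876252000 = 1 (should be 1). ✓

(x_1, y_1) = (251, 30); (x_2, y_2) = (126001, 15060).


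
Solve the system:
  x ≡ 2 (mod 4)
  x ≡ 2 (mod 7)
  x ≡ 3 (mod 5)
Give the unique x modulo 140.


Moduli 4, 7, 5 are pairwise coprime; by CRT there is a unique solution modulo M = 4 · 7 · 5 = 140.
Solve pairwise, accumulating the modulus:
  Start with x ≡ 2 (mod 4).
  Combine with x ≡ 2 (mod 7): since gcd(4, 7) = 1, we get a unique residue mod 28.
    Write x = 2 + 4·t and substitute into x ≡ 2 (mod 7): 4·t ≡ 2 − 2 = 0 (mod 7).
    The inverse of 4 mod 7 is 2 (since 4·2 = 8 = 1·7 + 1), so t ≡ 2·0 = 0 ≡ 0 (mod 7).
    Then x = 2 + 4·0 = 2, valid modulo lcm(4, 7) = 28: x ≡ 2 (mod 28).
  Combine with x ≡ 3 (mod 5): since gcd(28, 5) = 1, we get a unique residue mod 140.
    Write x = 2 + 28·t and substitute into x ≡ 3 (mod 5): 28·t ≡ 3 − 2 = 1 (mod 5).
    Reduce coefficients mod 5: 3·t ≡ 1 (mod 5).
    The inverse of 3 mod 5 is 2 (since 3·2 = 6 = 1·5 + 1), so t ≡ 2·1 = 2 ≡ 2 (mod 5).
    Then x = 2 + 28·2 = 58, valid modulo lcm(28, 5) = 140: x ≡ 58 (mod 140).
Verify: 58 mod 4 = 2 ✓, 58 mod 7 = 2 ✓, 58 mod 5 = 3 ✓.

x ≡ 58 (mod 140).


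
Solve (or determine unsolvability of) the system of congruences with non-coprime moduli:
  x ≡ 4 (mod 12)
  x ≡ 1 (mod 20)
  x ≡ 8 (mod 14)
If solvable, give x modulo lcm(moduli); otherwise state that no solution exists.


Moduli 12, 20, 14 are not pairwise coprime, so CRT works modulo lcm(m_i) when all pairwise compatibility conditions hold.
Pairwise compatibility: gcd(m_i, m_j) must divide a_i - a_j for every pair.
Merge one congruence at a time:
  Start: x ≡ 4 (mod 12).
  Combine with x ≡ 1 (mod 20): gcd(12, 20) = 4, and 1 - 4 = -3 is NOT divisible by 4.
    ⇒ system is inconsistent (no integer solution).

No solution (the system is inconsistent).


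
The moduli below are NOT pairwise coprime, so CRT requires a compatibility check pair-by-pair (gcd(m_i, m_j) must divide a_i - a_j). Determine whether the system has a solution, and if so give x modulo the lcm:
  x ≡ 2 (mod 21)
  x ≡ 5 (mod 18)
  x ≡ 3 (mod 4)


Moduli 21, 18, 4 are not pairwise coprime, so CRT works modulo lcm(m_i) when all pairwise compatibility conditions hold.
Pairwise compatibility: gcd(m_i, m_j) must divide a_i - a_j for every pair.
Merge one congruence at a time:
  Start: x ≡ 2 (mod 21).
  Combine with x ≡ 5 (mod 18): gcd(21, 18) = 3; 5 - 2 = 3, which IS divisible by 3, so compatible.
    Write x = 2 + 21·t and substitute into x ≡ 5 (mod 18): 21·t ≡ 5 − 2 = 3 (mod 18).
    Divide the congruence (and modulus) by g = 3: 7·t ≡ 1 (mod 6).
    Reduce coefficients mod 6: 1·t ≡ 1 (mod 6).
    So t ≡ 1 (mod 6).
    Then x = 2 + 21·1 = 23, valid modulo lcm(21, 18) = 126: x ≡ 23 (mod 126).
  Combine with x ≡ 3 (mod 4): gcd(126, 4) = 2; 3 - 23 = -20, which IS divisible by 2, so compatible.
    Write x = 23 + 126·t and substitute into x ≡ 3 (mod 4): 126·t ≡ 3 − 23 = -20 (mod 4).
    Divide the congruence (and modulus) by g = 2: 63·t ≡ -10 (mod 2).
    Reduce coefficients mod 2: 1·t ≡ 0 (mod 2).
    So t ≡ 0 (mod 2).
    Then x = 23 + 126·0 = 23, valid modulo lcm(126, 4) = 252: x ≡ 23 (mod 252).
Verify: 23 mod 21 = 2, 23 mod 18 = 5, 23 mod 4 = 3.

x ≡ 23 (mod 252).


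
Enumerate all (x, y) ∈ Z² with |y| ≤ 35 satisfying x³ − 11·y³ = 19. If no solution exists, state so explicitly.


The equation is x³ - 11y³ = 19. For fixed y, x³ = 11·y³ + 19, so a solution requires the RHS to be a perfect cube.
Strategy: iterate y from -35 to 35, compute RHS = 11·y³ + 19, and check whether it is a (positive or negative) perfect cube.
Check small values of y:
  y = 0: RHS = 19 is not a perfect cube.
  y = 1: RHS = 30 is not a perfect cube.
  y = -1: RHS = 8 = (2)³ ⇒ x = 2 works.
  y = 2: RHS = 107 is not a perfect cube.
  y = -2: RHS = -69 is not a perfect cube.
  y = 3: RHS = 316 is not a perfect cube.
  y = -3: RHS = -278 is not a perfect cube.
Continuing, at y = -9: RHS = -8000 = (-20)³ ⇒ x = -20 works.
Searching the remaining y in |y| ≤ 35 finds no further solutions.
Collected solutions: (2, -1), (-20, -9).

Solutions (with |y| ≤ 35): (2, -1), (-20, -9).


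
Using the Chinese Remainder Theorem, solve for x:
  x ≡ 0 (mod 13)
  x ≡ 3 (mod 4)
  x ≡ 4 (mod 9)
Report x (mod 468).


Moduli 13, 4, 9 are pairwise coprime; by CRT there is a unique solution modulo M = 13 · 4 · 9 = 468.
Solve pairwise, accumulating the modulus:
  Start with x ≡ 0 (mod 13).
  Combine with x ≡ 3 (mod 4): since gcd(13, 4) = 1, we get a unique residue mod 52.
    Write x = 0 + 13·t and substitute into x ≡ 3 (mod 4): 13·t ≡ 3 − 0 = 3 (mod 4).
    Reduce coefficients mod 4: 1·t ≡ 3 (mod 4).
    So t ≡ 3 (mod 4).
    Then x = 0 + 13·3 = 39, valid modulo lcm(13, 4) = 52: x ≡ 39 (mod 52).
  Combine with x ≡ 4 (mod 9): since gcd(52, 9) = 1, we get a unique residue mod 468.
    Write x = 39 + 52·t and substitute into x ≡ 4 (mod 9): 52·t ≡ 4 − 39 = -35 (mod 9).
    Reduce coefficients mod 9: 7·t ≡ 1 (mod 9).
    The inverse of 7 mod 9 is 4 (since 7·4 = 28 = 3·9 + 1), so t ≡ 4·1 = 4 ≡ 4 (mod 9).
    Then x = 39 + 52·4 = 247, valid modulo lcm(52, 9) = 468: x ≡ 247 (mod 468).
Verify: 247 mod 13 = 0 ✓, 247 mod 4 = 3 ✓, 247 mod 9 = 4 ✓.

x ≡ 247 (mod 468).


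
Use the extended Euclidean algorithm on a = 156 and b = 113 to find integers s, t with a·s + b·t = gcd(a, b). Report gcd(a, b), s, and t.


Euclidean algorithm on (156, 113) — divide until remainder is 0:
  156 = 1 · 113 + 43
  113 = 2 · 43 + 27
  43 = 1 · 27 + 16
  27 = 1 · 16 + 11
  16 = 1 · 11 + 5
  11 = 2 · 5 + 1
  5 = 5 · 1 + 0
gcd(156, 113) = 1.
Track Bezout coefficients alongside the remainders: start with r₀ = 156 = a·1 + b·0 (s = 1, t = 0) and r₁ = 113 = a·0 + b·1 (s = 0, t = 1); each new remainder r_{k+1} = r_{k-1} − q_k·r_k inherits s_{k+1} = s_{k-1} − q_k·s_k, t_{k+1} = t_{k-1} − q_k·t_k, so r_k = a·s_k + b·t_k at every step:
  q = 1: r = 43, s = 1 − 1·0 = 1, t = 0 − 1·1 = -1  (check: 156·1 + 113·(-1) = 43)
  q = 2: r = 27, s = 0 − 2·1 = -2, t = 1 − 2·(-1) = 3  (check: 156·(-2) + 113·3 = 27)
  q = 1: r = 16, s = 1 − 1·(-2) = 3, t = -1 − 1·3 = -4  (check: 156·3 + 113·(-4) = 16)
  q = 1: r = 11, s = -2 − 1·3 = -5, t = 3 − 1·(-4) = 7  (check: 156·(-5) + 113·7 = 11)
  q = 1: r = 5, s = 3 − 1·(-5) = 8, t = -4 − 1·7 = -11  (check: 156·8 + 113·(-11) = 5)
  q = 2: r = 1, s = -5 − 2·8 = -21, t = 7 − 2·(-11) = 29  (check: 156·(-21) + 113·29 = 1)
The row with r = 1 (the gcd) gives the Bezout coefficients s = -21, t = 29.
Result: 156 · (-21) + 113 · (29) = 1.

gcd(156, 113) = 1; s = -21, t = 29 (check: 156·(-21) + 113·29 = 1).


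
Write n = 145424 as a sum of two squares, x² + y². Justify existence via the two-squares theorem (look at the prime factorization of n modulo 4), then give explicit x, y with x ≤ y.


Step 1: Factor n = 145424 = 2^4 · 61 · 149.
Step 2: Check the mod-4 condition on each prime factor: 2 = 2 (special); 61 ≡ 1 (mod 4), exponent 1; 149 ≡ 1 (mod 4), exponent 1.
All primes ≡ 3 (mod 4) appear to even exponent (or don't appear), so by the two-squares theorem n IS expressible as a sum of two squares.
Step 3: Build a representation. Group n = k² · m with k = 4 and m = 61 · 149 = 9089 (a product of primes ≡ 1 (mod 4)); a representation of m scales to one of n via (k·x)² + (k·y)² = k²(x² + y²). Each prime p ≡ 1 (mod 4) is itself a sum of two squares; find a² by testing p − a² for a perfect square:
  61: 61 − 1² = 60, 61 − 2² = 57, 61 − 3² = 52, 61 − 4² = 45, 61 − 5² = 36 = 6² ⇒ 61 = 5² + 6².
  149: 149 − 1² = 148, 149 − 2² = 145, 149 − 3² = 140, 149 − 4² = 133, 149 − 5² = 124, 149 − 6² = 113, 149 − 7² = 100 = 10² ⇒ 149 = 7² + 10².
  Combine using the Brahmagupta–Fibonacci identity (a² + b²)(c² + d²) = (ac − bd)² + (ad + bc)² = (ac + bd)² + (ad − bc)²:
  61 · 149 = 9089: from (5² + 6²)(7² + 10²), take (5·7 − 6·10, 5·10 + 6·7) = (35 − 60, 50 + 42) = (-25, 92); dropping signs (only squares matter) gives (25, 92); check 25² + 92² = 625 + 8464 = 9089 ✓.
  Scale by k = 4: (4·25, 4·92) = (100, 368).
Step 4: Order so x ≤ y and verify: 100² + 368² = 10000 + 135424 = 145424 = n. ✓

n = 145424 = 100² + 368² (one valid representation with x ≤ y).


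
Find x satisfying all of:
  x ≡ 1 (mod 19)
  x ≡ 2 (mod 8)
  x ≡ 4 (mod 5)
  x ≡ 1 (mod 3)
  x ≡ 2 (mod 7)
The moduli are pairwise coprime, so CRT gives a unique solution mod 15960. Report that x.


Product of moduli M = 19 · 8 · 5 · 3 · 7 = 15960.
Merge one congruence at a time:
  Start: x ≡ 1 (mod 19).
  Combine with x ≡ 2 (mod 8); new modulus lcm = 152.
    Write x = 1 + 19·t and substitute into x ≡ 2 (mod 8): 19·t ≡ 2 − 1 = 1 (mod 8).
    Reduce coefficients mod 8: 3·t ≡ 1 (mod 8).
    The inverse of 3 mod 8 is 3 (since 3·3 = 9 = 1·8 + 1), so t ≡ 3·1 = 3 ≡ 3 (mod 8).
    Then x = 1 + 19·3 = 58, valid modulo lcm(19, 8) = 152: x ≡ 58 (mod 152).
  Combine with x ≡ 4 (mod 5); new modulus lcm = 760.
    Write x = 58 + 152·t and substitute into x ≡ 4 (mod 5): 152·t ≡ 4 − 58 = -54 (mod 5).
    Reduce coefficients mod 5: 2·t ≡ 1 (mod 5).
    The inverse of 2 mod 5 is 3 (since 2·3 = 6 = 1·5 + 1), so t ≡ 3·1 = 3 ≡ 3 (mod 5).
    Then x = 58 + 152·3 = 514, valid modulo lcm(152, 5) = 760: x ≡ 514 (mod 760).
  Combine with x ≡ 1 (mod 3); new modulus lcm = 2280.
    Write x = 514 + 760·t and substitute into x ≡ 1 (mod 3): 760·t ≡ 1 − 514 = -513 (mod 3).
    Reduce coefficients mod 3: 1·t ≡ 0 (mod 3).
    So t ≡ 0 (mod 3).
    Then x = 514 + 760·0 = 514, valid modulo lcm(760, 3) = 2280: x ≡ 514 (mod 2280).
  Combine with x ≡ 2 (mod 7); new modulus lcm = 15960.
    Write x = 514 + 2280·t and substitute into x ≡ 2 (mod 7): 2280·t ≡ 2 − 514 = -512 (mod 7).
    Reduce coefficients mod 7: 5·t ≡ 6 (mod 7).
    The inverse of 5 mod 7 is 3 (since 5·3 = 15 = 2·7 + 1), so t ≡ 3·6 = 18 ≡ 4 (mod 7).
    Then x = 514 + 2280·4 = 9634, valid modulo lcm(2280, 7) = 15960: x ≡ 9634 (mod 15960).
Verify against each original: 9634 mod 19 = 1, 9634 mod 8 = 2, 9634 mod 5 = 4, 9634 mod 3 = 1, 9634 mod 7 = 2.

x ≡ 9634 (mod 15960).


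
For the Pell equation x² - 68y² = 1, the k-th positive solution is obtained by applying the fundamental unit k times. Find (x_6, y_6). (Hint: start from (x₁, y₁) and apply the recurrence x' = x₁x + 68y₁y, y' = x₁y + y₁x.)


Step 1: Find the fundamental solution (x₁, y₁) of x² - 68y² = 1.
  Expand √68 as a continued fraction. a₀ = ⌊√68⌋ = 8; iterate m_{k+1} = d_k·a_k − m_k, d_{k+1} = (68 − m_{k+1}²)/d_k, a_{k+1} = ⌊(a₀ + m_{k+1})/d_{k+1}⌋ (starting m₀ = 0, d₀ = 1), with convergents p_k = a_k·p_{k-1} + p_{k-2}, q_k = a_k·q_{k-1} + q_{k-2} (p₋₁ = 1, q₋₁ = 0):
  k = 0: a₀ = 8; p₀/q₀ = 8/1; p₀² − 68·q₀² = 64 − 68 = -4.
  k = 1: m = 8, d = 4, a = ⌊(8 + 8)/4⌋ = 4; p/q = (4·8 + 1)/(4·1 + 0) = 33/4; p² − 68·q² = 1089 − 1088 = 1.
  The first convergent with p² − 68·q² = 1 gives the fundamental solution (x₁, y₁) = (33, 4).
Step 2: Apply the recurrence (x_{n+1}, y_{n+1}) = (x₁x_n + 68y₁y_n, x₁y_n + y₁x_n) repeatedly.
  From (x_1, y_1) = (33, 4): x_2 = 33·33 + 68·4·4 = 2177; y_2 = 33·4 + 4·33 = 264.
  From (x_2, y_2) = (2177, 264): x_3 = 33·2177 + 68·4·264 = 143649; y_3 = 33·264 + 4·2177 = 17420.
  From (x_3, y_3) = (143649, 17420): x_4 = 33·143649 + 68·4·17420 = 9478657; y_4 = 33·17420 + 4·143649 = 1149456.
  From (x_4, y_4) = (9478657, 1149456): x_5 = 33·9478657 + 68·4·1149456 = 625447713; y_5 = 33·1149456 + 4·9478657 = 75846676.
  From (x_5, y_5) = (625447713, 75846676): x_6 = 33·625447713 + 68·4·75846676 = 41270070401; y_6 = 33·75846676 + 4·625447713 = 5004731160.
Step 3: Verify x_6² - 68·y_6² = 1703218710903496300801 - 1703218710903496300800 = 1 (should be 1). ✓

(x_1, y_1) = (33, 4); (x_6, y_6) = (41270070401, 5004731160).


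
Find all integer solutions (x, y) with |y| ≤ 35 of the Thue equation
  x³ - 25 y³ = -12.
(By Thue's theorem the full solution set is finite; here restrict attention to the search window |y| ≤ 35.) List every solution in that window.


The equation is x³ - 25y³ = -12. For fixed y, x³ = 25·y³ − 12, so a solution requires the RHS to be a perfect cube.
Strategy: iterate y from -35 to 35, compute RHS = 25·y³ − 12, and check whether it is a (positive or negative) perfect cube.
Check small values of y:
  y = 0: RHS = -12 is not a perfect cube.
  y = 1: RHS = 13 is not a perfect cube.
  y = -1: RHS = -37 is not a perfect cube.
  y = 2: RHS = 188 is not a perfect cube.
  y = -2: RHS = -212 is not a perfect cube.
  y = 3: RHS = 663 is not a perfect cube.
  y = -3: RHS = -687 is not a perfect cube.
Continuing the search up to |y| = 35 finds no solutions either.
No (x, y) in the scanned range satisfies the equation.

No integer solutions with |y| ≤ 35.
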